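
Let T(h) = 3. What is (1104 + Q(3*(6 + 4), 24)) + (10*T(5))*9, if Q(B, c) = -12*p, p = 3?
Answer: 1338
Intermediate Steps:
Q(B, c) = -36 (Q(B, c) = -12*3 = -36)
(1104 + Q(3*(6 + 4), 24)) + (10*T(5))*9 = (1104 - 36) + (10*3)*9 = 1068 + 30*9 = 1068 + 270 = 1338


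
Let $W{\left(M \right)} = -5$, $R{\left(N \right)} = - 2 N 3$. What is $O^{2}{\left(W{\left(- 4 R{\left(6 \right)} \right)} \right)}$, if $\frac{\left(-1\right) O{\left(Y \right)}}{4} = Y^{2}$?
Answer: $10000$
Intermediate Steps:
$R{\left(N \right)} = - 6 N$
$O{\left(Y \right)} = - 4 Y^{2}$
$O^{2}{\left(W{\left(- 4 R{\left(6 \right)} \right)} \right)} = \left(- 4 \left(-5\right)^{2}\right)^{2} = \left(\left(-4\right) 25\right)^{2} = \left(-100\right)^{2} = 10000$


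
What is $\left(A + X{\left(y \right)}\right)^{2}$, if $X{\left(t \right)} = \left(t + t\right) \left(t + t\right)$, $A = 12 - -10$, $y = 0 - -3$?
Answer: $3364$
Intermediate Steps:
$y = 3$ ($y = 0 + 3 = 3$)
$A = 22$ ($A = 12 + 10 = 22$)
$X{\left(t \right)} = 4 t^{2}$ ($X{\left(t \right)} = 2 t 2 t = 4 t^{2}$)
$\left(A + X{\left(y \right)}\right)^{2} = \left(22 + 4 \cdot 3^{2}\right)^{2} = \left(22 + 4 \cdot 9\right)^{2} = \left(22 + 36\right)^{2} = 58^{2} = 3364$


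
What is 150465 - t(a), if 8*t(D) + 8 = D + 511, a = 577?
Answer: 150330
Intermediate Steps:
t(D) = 503/8 + D/8 (t(D) = -1 + (D + 511)/8 = -1 + (511 + D)/8 = -1 + (511/8 + D/8) = 503/8 + D/8)
150465 - t(a) = 150465 - (503/8 + (⅛)*577) = 150465 - (503/8 + 577/8) = 150465 - 1*135 = 150465 - 135 = 150330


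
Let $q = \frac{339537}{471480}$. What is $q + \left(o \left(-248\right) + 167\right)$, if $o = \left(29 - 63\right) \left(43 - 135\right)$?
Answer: $- \frac{121889568141}{157160} \approx -7.7558 \cdot 10^{5}$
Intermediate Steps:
$q = \frac{113179}{157160}$ ($q = 339537 \cdot \frac{1}{471480} = \frac{113179}{157160} \approx 0.72015$)
$o = 3128$ ($o = \left(-34\right) \left(-92\right) = 3128$)
$q + \left(o \left(-248\right) + 167\right) = \frac{113179}{157160} + \left(3128 \left(-248\right) + 167\right) = \frac{113179}{157160} + \left(-775744 + 167\right) = \frac{113179}{157160} - 775577 = - \frac{121889568141}{157160}$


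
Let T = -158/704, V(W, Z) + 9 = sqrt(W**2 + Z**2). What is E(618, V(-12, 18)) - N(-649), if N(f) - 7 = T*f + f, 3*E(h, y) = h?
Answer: 22475/32 ≈ 702.34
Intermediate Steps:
V(W, Z) = -9 + sqrt(W**2 + Z**2)
E(h, y) = h/3
T = -79/352 (T = -158*1/704 = -79/352 ≈ -0.22443)
N(f) = 7 + 273*f/352 (N(f) = 7 + (-79*f/352 + f) = 7 + 273*f/352)
E(618, V(-12, 18)) - N(-649) = (1/3)*618 - (7 + (273/352)*(-649)) = 206 - (7 - 16107/32) = 206 - 1*(-15883/32) = 206 + 15883/32 = 22475/32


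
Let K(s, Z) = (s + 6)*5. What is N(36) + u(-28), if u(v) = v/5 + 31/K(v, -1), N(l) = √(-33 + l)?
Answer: -647/110 + √3 ≈ -4.1498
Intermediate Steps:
K(s, Z) = 30 + 5*s (K(s, Z) = (6 + s)*5 = 30 + 5*s)
u(v) = 31/(30 + 5*v) + v/5 (u(v) = v/5 + 31/(30 + 5*v) = 31/(30 + 5*v) + v/5)
N(36) + u(-28) = √(-33 + 36) + (31 - 28*(6 - 28))/(5*(6 - 28)) = √3 + (⅕)*(31 - 28*(-22))/(-22) = √3 + (⅕)*(-1/22)*(31 + 616) = √3 + (⅕)*(-1/22)*647 = √3 - 647/110 = -647/110 + √3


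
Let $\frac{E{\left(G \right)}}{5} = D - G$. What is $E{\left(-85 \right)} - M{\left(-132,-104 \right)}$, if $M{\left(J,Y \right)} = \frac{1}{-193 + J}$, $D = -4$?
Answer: $\frac{131626}{325} \approx 405.0$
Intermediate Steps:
$E{\left(G \right)} = -20 - 5 G$ ($E{\left(G \right)} = 5 \left(-4 - G\right) = -20 - 5 G$)
$E{\left(-85 \right)} - M{\left(-132,-104 \right)} = \left(-20 - -425\right) - \frac{1}{-193 - 132} = \left(-20 + 425\right) - \frac{1}{-325} = 405 - - \frac{1}{325} = 405 + \frac{1}{325} = \frac{131626}{325}$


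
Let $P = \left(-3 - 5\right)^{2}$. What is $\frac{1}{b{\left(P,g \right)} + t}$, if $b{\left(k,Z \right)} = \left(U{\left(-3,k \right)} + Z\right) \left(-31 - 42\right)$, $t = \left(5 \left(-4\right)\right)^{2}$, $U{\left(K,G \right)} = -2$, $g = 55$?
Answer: $- \frac{1}{3469} \approx -0.00028827$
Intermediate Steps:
$P = 64$ ($P = \left(-8\right)^{2} = 64$)
$t = 400$ ($t = \left(-20\right)^{2} = 400$)
$b{\left(k,Z \right)} = 146 - 73 Z$ ($b{\left(k,Z \right)} = \left(-2 + Z\right) \left(-31 - 42\right) = \left(-2 + Z\right) \left(-73\right) = 146 - 73 Z$)
$\frac{1}{b{\left(P,g \right)} + t} = \frac{1}{\left(146 - 4015\right) + 400} = \frac{1}{-3869 + 400} = \frac{1}{-3469} = - \frac{1}{3469}$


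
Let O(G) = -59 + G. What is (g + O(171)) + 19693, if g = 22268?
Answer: 42073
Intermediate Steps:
(g + O(171)) + 19693 = (22268 + (-59 + 171)) + 19693 = (22268 + 112) + 19693 = 22380 + 19693 = 42073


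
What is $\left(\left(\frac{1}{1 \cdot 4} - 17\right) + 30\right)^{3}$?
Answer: $\frac{148877}{64} \approx 2326.2$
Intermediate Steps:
$\left(\left(\frac{1}{1 \cdot 4} - 17\right) + 30\right)^{3} = \left(\left(\frac{1}{4} - 17\right) + 30\right)^{3} = \left(- \frac{67}{4} + 30\right)^{3} = \left(\frac{53}{4}\right)^{3} = \frac{148877}{64}$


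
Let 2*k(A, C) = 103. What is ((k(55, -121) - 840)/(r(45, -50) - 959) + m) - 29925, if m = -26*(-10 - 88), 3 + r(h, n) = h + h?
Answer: -47743911/1744 ≈ -27376.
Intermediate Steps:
r(h, n) = -3 + 2*h (r(h, n) = -3 + (h + h) = -3 + 2*h)
k(A, C) = 103/2 (k(A, C) = (1/2)*103 = 103/2)
m = 2548 (m = -26*(-98) = 2548)
((k(55, -121) - 840)/(r(45, -50) - 959) + m) - 29925 = ((103/2 - 840)/((-3 + 2*45) - 959) + 2548) - 29925 = (-1577/(2*((-3 + 90) - 959)) + 2548) - 29925 = (-1577/(2*(87 - 959)) + 2548) - 29925 = (-1577/2/(-872) + 2548) - 29925 = (-1577/2*(-1/872) + 2548) - 29925 = (1577/1744 + 2548) - 29925 = 4445289/1744 - 29925 = -47743911/1744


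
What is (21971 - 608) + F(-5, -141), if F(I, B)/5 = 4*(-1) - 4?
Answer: 21323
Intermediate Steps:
F(I, B) = -40 (F(I, B) = 5*(4*(-1) - 4) = 5*(-4 - 4) = 5*(-8) = -40)
(21971 - 608) + F(-5, -141) = (21971 - 608) - 40 = 21363 - 40 = 21323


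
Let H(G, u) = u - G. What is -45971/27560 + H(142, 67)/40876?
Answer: -470294399/281635640 ≈ -1.6699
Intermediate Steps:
-45971/27560 + H(142, 67)/40876 = -45971/27560 + (67 - 1*142)/40876 = -45971*1/27560 + (67 - 142)*(1/40876) = -45971/27560 - 75*1/40876 = -45971/27560 - 75/40876 = -470294399/281635640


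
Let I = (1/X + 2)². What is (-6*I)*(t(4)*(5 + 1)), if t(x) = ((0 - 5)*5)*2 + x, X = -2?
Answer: 3726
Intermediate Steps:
I = 9/4 (I = (1/(-2) + 2)² = (-½ + 2)² = (3/2)² = 9/4 ≈ 2.2500)
t(x) = -50 + x (t(x) = -5*5*2 + x = -25*2 + x = -50 + x)
(-6*I)*(t(4)*(5 + 1)) = (-6*9/4)*((-50 + 4)*(5 + 1)) = -(-621)*6 = -27/2*(-276) = 3726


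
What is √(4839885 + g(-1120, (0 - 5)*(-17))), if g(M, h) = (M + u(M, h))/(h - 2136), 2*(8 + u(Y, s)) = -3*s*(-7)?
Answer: √81437862255582/4102 ≈ 2200.0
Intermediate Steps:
u(Y, s) = -8 + 21*s/2 (u(Y, s) = -8 + (-3*s*(-7))/2 = -8 + (21*s)/2 = -8 + 21*s/2)
g(M, h) = (-8 + M + 21*h/2)/(-2136 + h) (g(M, h) = (M + (-8 + 21*h/2))/(h - 2136) = (-8 + M + 21*h/2)/(-2136 + h))
√(4839885 + g(-1120, (0 - 5)*(-17))) = √(4839885 + (-8 - 1120 + 21*((0 - 5)*(-17))/2)/(-2136 + (0 - 5)*(-17))) = √(4839885 + (-8 - 1120 + 21*(-5*(-17))/2)/(-2136 - 5*(-17))) = √(4839885 + (-8 - 1120 + (21/2)*85)/(-2136 + 85)) = √(4839885 + (-8 - 1120 + 1785/2)/(-2051)) = √(4839885 - 1/2051*(-471/2)) = √(4839885 + 471/4102) = √(19853208741/4102) = √81437862255582/4102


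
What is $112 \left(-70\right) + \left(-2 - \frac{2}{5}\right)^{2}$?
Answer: $- \frac{195856}{25} \approx -7834.2$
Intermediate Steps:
$112 \left(-70\right) + \left(-2 - \frac{2}{5}\right)^{2} = -7840 + \left(-2 - \frac{2}{5}\right)^{2} = -7840 + \left(- \frac{12}{5}\right)^{2} = -7840 + \frac{144}{25} = - \frac{195856}{25}$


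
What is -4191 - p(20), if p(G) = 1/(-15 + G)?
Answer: -20956/5 ≈ -4191.2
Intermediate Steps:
-4191 - p(20) = -4191 - 1/(-15 + 20) = -4191 - 1/5 = -4191 - 1*⅕ = -4191 - ⅕ = -20956/5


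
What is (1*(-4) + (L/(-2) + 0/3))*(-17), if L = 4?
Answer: 102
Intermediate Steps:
(1*(-4) + (L/(-2) + 0/3))*(-17) = (1*(-4) + (4/(-2) + 0/3))*(-17) = (-4 + (4*(-½) + 0*(⅓)))*(-17) = (-4 + (-2 + 0))*(-17) = (-4 - 2)*(-17) = -6*(-17) = 102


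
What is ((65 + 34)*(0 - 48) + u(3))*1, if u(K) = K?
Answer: -4749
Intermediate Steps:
((65 + 34)*(0 - 48) + u(3))*1 = ((65 + 34)*(0 - 48) + 3)*1 = (99*(-48) + 3)*1 = (-4752 + 3)*1 = -4749*1 = -4749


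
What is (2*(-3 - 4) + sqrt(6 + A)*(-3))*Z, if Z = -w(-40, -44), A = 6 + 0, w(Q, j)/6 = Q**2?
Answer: 134400 + 57600*sqrt(3) ≈ 2.3417e+5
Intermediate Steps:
w(Q, j) = 6*Q**2
A = 6
Z = -9600 (Z = -6*(-40)**2 = -6*1600 = -1*9600 = -9600)
(2*(-3 - 4) + sqrt(6 + A)*(-3))*Z = (2*(-3 - 4) + sqrt(6 + 6)*(-3))*(-9600) = (2*(-7) + sqrt(12)*(-3))*(-9600) = (-14 + (2*sqrt(3))*(-3))*(-9600) = (-14 - 6*sqrt(3))*(-9600) = 134400 + 57600*sqrt(3)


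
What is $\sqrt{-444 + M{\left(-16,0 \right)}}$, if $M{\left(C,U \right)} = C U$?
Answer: $2 i \sqrt{111} \approx 21.071 i$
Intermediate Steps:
$\sqrt{-444 + M{\left(-16,0 \right)}} = \sqrt{-444 - 0} = \sqrt{-444 + 0} = \sqrt{-444} = 2 i \sqrt{111}$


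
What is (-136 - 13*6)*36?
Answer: -7704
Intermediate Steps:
(-136 - 13*6)*36 = (-136 - 78)*36 = -214*36 = -7704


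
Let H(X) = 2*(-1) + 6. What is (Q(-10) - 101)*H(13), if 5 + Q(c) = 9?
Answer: -388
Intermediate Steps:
H(X) = 4 (H(X) = -2 + 6 = 4)
Q(c) = 4 (Q(c) = -5 + 9 = 4)
(Q(-10) - 101)*H(13) = (4 - 101)*4 = -97*4 = -388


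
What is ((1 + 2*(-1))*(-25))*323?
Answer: 8075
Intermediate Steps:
((1 + 2*(-1))*(-25))*323 = ((1 - 2)*(-25))*323 = -1*(-25)*323 = 25*323 = 8075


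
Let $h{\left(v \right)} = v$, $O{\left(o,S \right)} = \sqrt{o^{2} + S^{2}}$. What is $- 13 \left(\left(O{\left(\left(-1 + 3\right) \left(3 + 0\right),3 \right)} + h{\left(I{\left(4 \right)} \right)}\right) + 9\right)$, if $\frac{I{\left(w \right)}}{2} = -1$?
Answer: $-91 - 39 \sqrt{5} \approx -178.21$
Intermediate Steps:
$I{\left(w \right)} = -2$ ($I{\left(w \right)} = 2 \left(-1\right) = -2$)
$O{\left(o,S \right)} = \sqrt{S^{2} + o^{2}}$
$- 13 \left(\left(O{\left(\left(-1 + 3\right) \left(3 + 0\right),3 \right)} + h{\left(I{\left(4 \right)} \right)}\right) + 9\right) = - 13 \left(\left(\sqrt{3^{2} + \left(\left(-1 + 3\right) \left(3 + 0\right)\right)^{2}} - 2\right) + 9\right) = - 13 \left(\left(\sqrt{9 + \left(2 \cdot 3\right)^{2}} - 2\right) + 9\right) = - 13 \left(\left(\sqrt{9 + 6^{2}} - 2\right) + 9\right) = - 13 \left(\left(\sqrt{9 + 36} - 2\right) + 9\right) = - 13 \left(\left(\sqrt{45} - 2\right) + 9\right) = - 13 \left(\left(3 \sqrt{5} - 2\right) + 9\right) = - 13 \left(\left(-2 + 3 \sqrt{5}\right) + 9\right) = - 13 \left(7 + 3 \sqrt{5}\right) = -91 - 39 \sqrt{5}$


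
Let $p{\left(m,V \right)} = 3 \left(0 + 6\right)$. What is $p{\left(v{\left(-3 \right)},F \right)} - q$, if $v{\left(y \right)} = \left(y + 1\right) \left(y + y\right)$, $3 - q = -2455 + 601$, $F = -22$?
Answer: $-1839$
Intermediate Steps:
$q = 1857$ ($q = 3 - \left(-2455 + 601\right) = 3 - -1854 = 3 + 1854 = 1857$)
$v{\left(y \right)} = 2 y \left(1 + y\right)$ ($v{\left(y \right)} = \left(1 + y\right) 2 y = 2 y \left(1 + y\right)$)
$p{\left(m,V \right)} = 18$ ($p{\left(m,V \right)} = 3 \cdot 6 = 18$)
$p{\left(v{\left(-3 \right)},F \right)} - q = 18 - 1857 = -1839$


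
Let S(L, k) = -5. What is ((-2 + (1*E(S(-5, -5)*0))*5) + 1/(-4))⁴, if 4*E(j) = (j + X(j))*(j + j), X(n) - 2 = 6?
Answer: 6561/256 ≈ 25.629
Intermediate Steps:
X(n) = 8 (X(n) = 2 + 6 = 8)
E(j) = j*(8 + j)/2 (E(j) = ((j + 8)*(j + j))/4 = ((8 + j)*(2*j))/4 = (2*j*(8 + j))/4 = j*(8 + j)/2)
((-2 + (1*E(S(-5, -5)*0))*5) + 1/(-4))⁴ = ((-2 + (1*((-5*0)*(8 - 5*0)/2))*5) + 1/(-4))⁴ = ((-2 + (1*((½)*0*(8 + 0)))*5) - ¼)⁴ = ((-2 + (1*((½)*0*8))*5) - ¼)⁴ = ((-2 + (1*0)*5) - ¼)⁴ = ((-2 + 0*5) - ¼)⁴ = ((-2 + 0) - ¼)⁴ = (-2 - ¼)⁴ = (-9/4)⁴ = 6561/256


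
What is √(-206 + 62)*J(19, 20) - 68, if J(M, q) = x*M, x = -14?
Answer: -68 - 3192*I ≈ -68.0 - 3192.0*I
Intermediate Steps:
J(M, q) = -14*M
√(-206 + 62)*J(19, 20) - 68 = √(-206 + 62)*(-14*19) - 68 = √(-144)*(-266) - 68 = (12*I)*(-266) - 68 = -3192*I - 68 = -68 - 3192*I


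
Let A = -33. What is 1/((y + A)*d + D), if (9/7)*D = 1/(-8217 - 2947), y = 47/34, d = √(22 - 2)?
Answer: 203262948/58332636684435839 - 184493920676400*√5/58332636684435839 ≈ -0.0070722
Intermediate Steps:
d = 2*√5 (d = √20 = 2*√5 ≈ 4.4721)
y = 47/34 (y = 47*(1/34) = 47/34 ≈ 1.3824)
D = -7/100476 (D = 7/(9*(-8217 - 2947)) = (7/9)/(-11164) = (7/9)*(-1/11164) = -7/100476 ≈ -6.9668e-5)
1/((y + A)*d + D) = 1/((47/34 - 33)*(2*√5) - 7/100476) = 1/(-1075*√5/17 - 7/100476) = 1/(-7/100476 - 1075*√5/17)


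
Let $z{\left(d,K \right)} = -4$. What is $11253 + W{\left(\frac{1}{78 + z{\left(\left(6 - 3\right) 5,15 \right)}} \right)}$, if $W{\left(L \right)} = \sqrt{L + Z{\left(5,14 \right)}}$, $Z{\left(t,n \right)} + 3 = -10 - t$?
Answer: $11253 + \frac{11 i \sqrt{814}}{74} \approx 11253.0 + 4.2411 i$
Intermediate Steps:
$Z{\left(t,n \right)} = -13 - t$ ($Z{\left(t,n \right)} = -3 - \left(10 + t\right) = -13 - t$)
$W{\left(L \right)} = \sqrt{-18 + L}$ ($W{\left(L \right)} = \sqrt{L - 18} = \sqrt{-18 + L}$)
$11253 + W{\left(\frac{1}{78 + z{\left(\left(6 - 3\right) 5,15 \right)}} \right)} = 11253 + \sqrt{-18 + \frac{1}{78 - 4}} = 11253 + \sqrt{-18 + \frac{1}{74}} = 11253 + \sqrt{- \frac{1331}{74}} = 11253 + \frac{11 i \sqrt{814}}{74}$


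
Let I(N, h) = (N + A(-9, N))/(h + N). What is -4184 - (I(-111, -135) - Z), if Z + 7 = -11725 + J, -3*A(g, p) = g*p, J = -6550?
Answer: -921180/41 ≈ -22468.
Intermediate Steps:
A(g, p) = -g*p/3
I(N, h) = 4*N/(N + h) (I(N, h) = (N - 1/3*(-9)*N)/(h + N) = (N + 3*N)/(N + h) = (4*N)/(N + h) = 4*N/(N + h))
Z = -18282 (Z = -7 + (-11725 - 6550) = -7 - 18275 = -18282)
-4184 - (I(-111, -135) - Z) = -4184 - (4*(-111)/(-111 - 135) - 1*(-18282)) = -4184 - (4*(-111)/(-246) + 18282) = -4184 - (4*(-111)*(-1/246) + 18282) = -4184 - (74/41 + 18282) = -4184 - 1*749636/41 = -4184 - 749636/41 = -921180/41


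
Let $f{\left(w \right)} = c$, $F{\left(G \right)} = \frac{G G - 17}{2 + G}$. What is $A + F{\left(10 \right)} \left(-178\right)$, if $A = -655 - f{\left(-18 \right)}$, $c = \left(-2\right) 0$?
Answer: $- \frac{11317}{6} \approx -1886.2$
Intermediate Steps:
$F{\left(G \right)} = \frac{-17 + G^{2}}{2 + G}$ ($F{\left(G \right)} = \frac{G^{2} - 17}{2 + G} = \frac{-17 + G^{2}}{2 + G}$)
$c = 0$
$f{\left(w \right)} = 0$
$A = -655$ ($A = -655 - 0 = -655 + 0 = -655$)
$A + F{\left(10 \right)} \left(-178\right) = -655 + \frac{-17 + 10^{2}}{2 + 10} \left(-178\right) = -655 + \frac{-17 + 100}{12} \left(-178\right) = -655 + \frac{1}{12} \cdot 83 \left(-178\right) = -655 + \frac{83}{12} \left(-178\right) = -655 - \frac{7387}{6} = - \frac{11317}{6}$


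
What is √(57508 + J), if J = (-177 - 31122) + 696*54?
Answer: √63793 ≈ 252.57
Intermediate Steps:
J = 6285 (J = -31299 + 37584 = 6285)
√(57508 + J) = √(57508 + 6285) = √63793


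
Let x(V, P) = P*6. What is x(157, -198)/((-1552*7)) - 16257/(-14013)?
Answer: 16105291/12686436 ≈ 1.2695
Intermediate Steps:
x(V, P) = 6*P
x(157, -198)/((-1552*7)) - 16257/(-14013) = (6*(-198))/((-1552*7)) - 16257/(-14013) = -1188/(-10864) - 16257*(-1/14013) = -1188*(-1/10864) + 5419/4671 = 297/2716 + 5419/4671 = 16105291/12686436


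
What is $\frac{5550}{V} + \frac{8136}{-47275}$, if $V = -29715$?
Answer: $- \frac{33609166}{93651775} \approx -0.35887$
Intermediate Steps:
$\frac{5550}{V} + \frac{8136}{-47275} = \frac{5550}{-29715} + \frac{8136}{-47275} = 5550 \left(- \frac{1}{29715}\right) + 8136 \left(- \frac{1}{47275}\right) = - \frac{370}{1981} - \frac{8136}{47275} = - \frac{33609166}{93651775}$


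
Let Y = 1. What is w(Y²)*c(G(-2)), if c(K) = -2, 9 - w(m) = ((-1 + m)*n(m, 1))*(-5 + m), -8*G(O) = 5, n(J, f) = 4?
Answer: -18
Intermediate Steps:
G(O) = -5/8 (G(O) = -⅛*5 = -5/8)
w(m) = 9 - (-5 + m)*(-4 + 4*m) (w(m) = 9 - (-1 + m)*4*(-5 + m) = 9 - (-4 + 4*m)*(-5 + m) = 9 - (-5 + m)*(-4 + 4*m))
w(Y²)*c(G(-2)) = (-11 - 4*(1²)² + 24*1²)*(-2) = (-11 - 4*1² + 24*1)*(-2) = (-11 - 4*1 + 24)*(-2) = (-11 - 4 + 24)*(-2) = 9*(-2) = -18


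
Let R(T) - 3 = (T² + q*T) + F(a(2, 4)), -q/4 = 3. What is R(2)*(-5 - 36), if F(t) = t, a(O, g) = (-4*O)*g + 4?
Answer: 1845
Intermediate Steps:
a(O, g) = 4 - 4*O*g (a(O, g) = -4*O*g + 4 = 4 - 4*O*g)
q = -12 (q = -4*3 = -12)
R(T) = -25 + T² - 12*T (R(T) = 3 + ((T² - 12*T) + (4 - 4*2*4)) = 3 + ((T² - 12*T) + (4 - 32)) = 3 + ((T² - 12*T) - 28) = 3 + (-28 + T² - 12*T) = -25 + T² - 12*T)
R(2)*(-5 - 36) = (-25 + 2² - 12*2)*(-5 - 36) = (-25 + 4 - 24)*(-41) = -45*(-41) = 1845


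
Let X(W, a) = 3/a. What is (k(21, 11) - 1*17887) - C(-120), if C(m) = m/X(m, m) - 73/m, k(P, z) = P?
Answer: -2719993/120 ≈ -22667.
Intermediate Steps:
C(m) = -73/m + m**2/3 (C(m) = m/((3/m)) - 73/m = m*(m/3) - 73/m = m**2/3 - 73/m = -73/m + m**2/3)
(k(21, 11) - 1*17887) - C(-120) = (21 - 1*17887) - (-219 + (-120)**3)/(3*(-120)) = (21 - 17887) - (-1)*(-219 - 1728000)/(3*120) = -17866 - (-1)*(-1728219)/(3*120) = -17866 - 1*576073/120 = -17866 - 576073/120 = -2719993/120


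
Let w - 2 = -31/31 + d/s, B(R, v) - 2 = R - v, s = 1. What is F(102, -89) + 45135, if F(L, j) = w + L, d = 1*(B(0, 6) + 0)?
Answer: 45234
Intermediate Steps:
B(R, v) = 2 + R - v (B(R, v) = 2 + (R - v) = 2 + R - v)
d = -4 (d = 1*((2 + 0 - 1*6) + 0) = 1*((2 + 0 - 6) + 0) = 1*(-4 + 0) = 1*(-4) = -4)
w = -3 (w = 2 + (-31/31 - 4/1) = 2 + (-31*1/31 - 4*1) = 2 + (-1 - 4) = 2 - 5 = -3)
F(L, j) = -3 + L
F(102, -89) + 45135 = (-3 + 102) + 45135 = 99 + 45135 = 45234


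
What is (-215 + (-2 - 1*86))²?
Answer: 91809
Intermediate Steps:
(-215 + (-2 - 1*86))² = (-215 + (-2 - 86))² = (-215 - 88)² = (-303)² = 91809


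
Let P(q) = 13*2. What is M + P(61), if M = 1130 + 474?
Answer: 1630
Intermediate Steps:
M = 1604
P(q) = 26
M + P(61) = 1604 + 26 = 1630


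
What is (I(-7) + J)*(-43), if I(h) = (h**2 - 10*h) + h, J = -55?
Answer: -2451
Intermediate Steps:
I(h) = h**2 - 9*h
(I(-7) + J)*(-43) = (-7*(-9 - 7) - 55)*(-43) = (-7*(-16) - 55)*(-43) = (112 - 55)*(-43) = 57*(-43) = -2451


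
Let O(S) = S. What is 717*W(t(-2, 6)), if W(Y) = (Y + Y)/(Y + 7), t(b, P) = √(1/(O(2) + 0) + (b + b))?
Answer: 1434*√14/(√14 - 14*I) ≈ 95.6 + 357.7*I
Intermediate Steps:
t(b, P) = √(½ + 2*b) (t(b, P) = √(1/(2 + 0) + (b + b)) = √(1/2 + 2*b) = √(½ + 2*b))
W(Y) = 2*Y/(7 + Y) (W(Y) = (2*Y)/(7 + Y) = 2*Y/(7 + Y))
717*W(t(-2, 6)) = 717*(2*(√(2 + 8*(-2))/2)/(7 + √(2 + 8*(-2))/2)) = 717*(2*(√(2 - 16)/2)/(7 + √(2 - 16)/2)) = 717*(2*(√(-14)/2)/(7 + √(-14)/2)) = 717*(2*((I*√14)/2)/(7 + (I*√14)/2)) = 717*(2*(I*√14/2)/(7 + I*√14/2)) = 717*(I*√14/(7 + I*√14/2)) = 717*I*√14/(7 + I*√14/2)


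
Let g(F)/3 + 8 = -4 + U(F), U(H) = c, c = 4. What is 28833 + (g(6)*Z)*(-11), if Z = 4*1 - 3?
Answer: 29097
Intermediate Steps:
U(H) = 4
Z = 1 (Z = 4 - 3 = 1)
g(F) = -24 (g(F) = -24 + 3*(-4 + 4) = -24 + 3*0 = -24 + 0 = -24)
28833 + (g(6)*Z)*(-11) = 28833 - 24*1*(-11) = 28833 - 24*(-11) = 28833 + 264 = 29097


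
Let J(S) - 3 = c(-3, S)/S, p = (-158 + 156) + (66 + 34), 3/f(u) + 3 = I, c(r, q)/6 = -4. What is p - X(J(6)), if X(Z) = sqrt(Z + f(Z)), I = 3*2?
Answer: 98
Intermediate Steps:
c(r, q) = -24 (c(r, q) = 6*(-4) = -24)
I = 6
f(u) = 1 (f(u) = 3/(-3 + 6) = 3/3 = 3*(1/3) = 1)
p = 98 (p = -2 + 100 = 98)
J(S) = 3 - 24/S
X(Z) = sqrt(1 + Z) (X(Z) = sqrt(Z + 1) = sqrt(1 + Z))
p - X(J(6)) = 98 - sqrt(1 + (3 - 24/6)) = 98 - sqrt(1 + (3 - 24*1/6)) = 98 - sqrt(1 + (3 - 4)) = 98 - sqrt(1 - 1) = 98 - sqrt(0) = 98 - 1*0 = 98 + 0 = 98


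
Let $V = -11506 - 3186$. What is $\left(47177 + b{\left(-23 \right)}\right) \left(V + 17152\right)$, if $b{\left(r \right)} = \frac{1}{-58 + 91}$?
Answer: $\frac{1276610440}{11} \approx 1.1606 \cdot 10^{8}$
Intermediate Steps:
$b{\left(r \right)} = \frac{1}{33}$
$V = -14692$
$\left(47177 + b{\left(-23 \right)}\right) \left(V + 17152\right) = \left(47177 + \frac{1}{33}\right) \left(-14692 + 17152\right) = \frac{1556842}{33} \cdot 2460 = \frac{1276610440}{11}$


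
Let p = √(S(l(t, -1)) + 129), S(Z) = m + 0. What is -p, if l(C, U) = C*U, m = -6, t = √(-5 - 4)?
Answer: -√123 ≈ -11.091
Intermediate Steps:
t = 3*I (t = √(-9) = 3*I ≈ 3.0*I)
S(Z) = -6 (S(Z) = -6 + 0 = -6)
p = √123 (p = √(-6 + 129) = √123 ≈ 11.091)
-p = -√123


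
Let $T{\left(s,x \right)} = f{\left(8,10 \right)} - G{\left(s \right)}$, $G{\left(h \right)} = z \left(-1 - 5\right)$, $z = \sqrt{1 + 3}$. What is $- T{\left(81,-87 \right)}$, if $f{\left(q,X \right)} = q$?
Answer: $-20$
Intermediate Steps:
$z = 2$ ($z = \sqrt{4} = 2$)
$G{\left(h \right)} = -12$ ($G{\left(h \right)} = 2 \left(-1 - 5\right) = 2 \left(-6\right) = -12$)
$T{\left(s,x \right)} = 20$ ($T{\left(s,x \right)} = 8 - -12 = 8 + 12 = 20$)
$- T{\left(81,-87 \right)} = \left(-1\right) 20 = -20$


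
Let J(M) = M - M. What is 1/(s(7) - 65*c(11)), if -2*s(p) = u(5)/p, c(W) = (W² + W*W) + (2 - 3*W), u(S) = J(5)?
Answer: -1/13715 ≈ -7.2913e-5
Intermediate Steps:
J(M) = 0
u(S) = 0
c(W) = 2 - 3*W + 2*W² (c(W) = (W² + W²) + (2 - 3*W) = 2*W² + (2 - 3*W) = 2 - 3*W + 2*W²)
s(p) = 0 (s(p) = -0/p = -½*0 = 0)
1/(s(7) - 65*c(11)) = 1/(0 - 65*(2 - 3*11 + 2*11²)) = 1/(0 - 65*(2 - 33 + 2*121)) = 1/(0 - 65*(2 - 33 + 242)) = 1/(0 - 65*211) = 1/(0 - 13715) = 1/(-13715) = -1/13715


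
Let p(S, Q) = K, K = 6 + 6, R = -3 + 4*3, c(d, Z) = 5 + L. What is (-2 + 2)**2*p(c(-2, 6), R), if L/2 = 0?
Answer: 0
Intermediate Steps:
L = 0 (L = 2*0 = 0)
c(d, Z) = 5 (c(d, Z) = 5 + 0 = 5)
R = 9 (R = -3 + 12 = 9)
K = 12
p(S, Q) = 12
(-2 + 2)**2*p(c(-2, 6), R) = (-2 + 2)**2*12 = 0**2*12 = 0*12 = 0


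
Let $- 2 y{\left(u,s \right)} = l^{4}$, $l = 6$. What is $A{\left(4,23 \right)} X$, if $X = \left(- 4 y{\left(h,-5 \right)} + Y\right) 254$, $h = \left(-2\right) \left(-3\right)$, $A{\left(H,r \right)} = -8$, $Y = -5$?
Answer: $-5256784$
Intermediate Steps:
$h = 6$
$y{\left(u,s \right)} = -648$ ($y{\left(u,s \right)} = - \frac{6^{4}}{2} = \left(- \frac{1}{2}\right) 1296 = -648$)
$X = 657098$ ($X = \left(\left(-4\right) \left(-648\right) - 5\right) 254 = \left(2592 - 5\right) 254 = 2587 \cdot 254 = 657098$)
$A{\left(4,23 \right)} X = \left(-8\right) 657098 = -5256784$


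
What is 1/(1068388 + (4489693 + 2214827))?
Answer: 1/7772908 ≈ 1.2865e-7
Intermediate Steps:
1/(1068388 + (4489693 + 2214827)) = 1/(1068388 + 6704520) = 1/7772908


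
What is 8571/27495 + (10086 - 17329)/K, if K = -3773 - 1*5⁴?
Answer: 8771909/4478630 ≈ 1.9586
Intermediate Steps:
K = -4398 (K = -3773 - 1*625 = -3773 - 625 = -4398)
8571/27495 + (10086 - 17329)/K = 8571/27495 + (10086 - 17329)/(-4398) = 8571*(1/27495) - 7243*(-1/4398) = 2857/9165 + 7243/4398 = 8771909/4478630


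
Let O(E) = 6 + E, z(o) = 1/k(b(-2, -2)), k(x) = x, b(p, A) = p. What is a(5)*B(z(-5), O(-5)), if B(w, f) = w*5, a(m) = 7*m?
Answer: -175/2 ≈ -87.500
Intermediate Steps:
z(o) = -1/2 (z(o) = 1/(-2) = -1/2)
B(w, f) = 5*w
a(5)*B(z(-5), O(-5)) = (7*5)*(5*(-1/2)) = 35*(-5/2) = -175/2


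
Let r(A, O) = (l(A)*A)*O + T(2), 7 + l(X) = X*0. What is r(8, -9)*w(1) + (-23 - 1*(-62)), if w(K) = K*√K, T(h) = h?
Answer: 545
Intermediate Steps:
l(X) = -7 (l(X) = -7 + X*0 = -7 + 0 = -7)
w(K) = K^(3/2)
r(A, O) = 2 - 7*A*O (r(A, O) = (-7*A)*O + 2 = -7*A*O + 2 = 2 - 7*A*O)
r(8, -9)*w(1) + (-23 - 1*(-62)) = (2 - 7*8*(-9))*1^(3/2) + (-23 - 1*(-62)) = (2 + 504)*1 + (-23 + 62) = 506*1 + 39 = 506 + 39 = 545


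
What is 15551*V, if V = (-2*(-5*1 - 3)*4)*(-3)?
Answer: -2985792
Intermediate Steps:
V = -192 (V = (-2*(-5 - 3)*4)*(-3) = (-2*(-8)*4)*(-3) = (16*4)*(-3) = 64*(-3) = -192)
15551*V = 15551*(-192) = -2985792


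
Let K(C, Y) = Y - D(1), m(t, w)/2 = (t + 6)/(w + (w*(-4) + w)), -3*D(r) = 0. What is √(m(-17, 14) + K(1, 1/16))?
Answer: √665/28 ≈ 0.92099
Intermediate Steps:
D(r) = 0 (D(r) = -⅓*0 = 0)
m(t, w) = -(6 + t)/w (m(t, w) = 2*((t + 6)/(w + (w*(-4) + w))) = 2*((6 + t)/(w + (-4*w + w))) = 2*((6 + t)/(w - 3*w)) = 2*((6 + t)/((-2*w))) = 2*((6 + t)*(-1/(2*w))) = 2*(-(6 + t)/(2*w)) = -(6 + t)/w)
K(C, Y) = Y (K(C, Y) = Y - 1*0 = Y + 0 = Y)
√(m(-17, 14) + K(1, 1/16)) = √((-6 - 1*(-17))/14 + 1/16) = √((-6 + 17)/14 + 1/16) = √((1/14)*11 + 1/16) = √(11/14 + 1/16) = √(95/112) = √665/28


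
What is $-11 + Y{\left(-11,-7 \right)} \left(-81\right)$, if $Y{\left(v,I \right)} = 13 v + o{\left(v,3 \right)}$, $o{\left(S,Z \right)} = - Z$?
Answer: $11815$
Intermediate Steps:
$Y{\left(v,I \right)} = -3 + 13 v$ ($Y{\left(v,I \right)} = 13 v - 3 = -3 + 13 v$)
$-11 + Y{\left(-11,-7 \right)} \left(-81\right) = -11 + \left(-3 + 13 \left(-11\right)\right) \left(-81\right) = -11 + \left(-3 - 143\right) \left(-81\right) = -11 - -11826 = -11 + 11826 = 11815$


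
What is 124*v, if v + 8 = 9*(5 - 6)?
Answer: -2108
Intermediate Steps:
v = -17 (v = -8 + 9*(5 - 6) = -8 + 9*(-1) = -8 - 9 = -17)
124*v = 124*(-17) = -2108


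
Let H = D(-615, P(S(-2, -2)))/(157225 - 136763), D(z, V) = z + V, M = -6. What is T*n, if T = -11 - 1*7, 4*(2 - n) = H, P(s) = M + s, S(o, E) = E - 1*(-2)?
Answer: -1478853/40924 ≈ -36.137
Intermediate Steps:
S(o, E) = 2 + E (S(o, E) = E + 2 = 2 + E)
P(s) = -6 + s
D(z, V) = V + z
H = -621/20462 (H = ((-6 + (2 - 2)) - 615)/(157225 - 136763) = ((-6 + 0) - 615)/20462 = (-6 - 615)*(1/20462) = -621*1/20462 = -621/20462 ≈ -0.030349)
n = 164317/81848 (n = 2 - ¼*(-621/20462) = 2 + 621/81848 = 164317/81848 ≈ 2.0076)
T = -18 (T = -11 - 7 = -18)
T*n = -18*164317/81848 = -1478853/40924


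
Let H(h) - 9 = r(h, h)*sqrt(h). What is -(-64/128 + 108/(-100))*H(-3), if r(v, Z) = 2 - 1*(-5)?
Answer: 711/50 + 553*I*sqrt(3)/50 ≈ 14.22 + 19.156*I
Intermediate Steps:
r(v, Z) = 7 (r(v, Z) = 2 + 5 = 7)
H(h) = 9 + 7*sqrt(h)
-(-64/128 + 108/(-100))*H(-3) = -(-64/128 + 108/(-100))*(9 + 7*sqrt(-3)) = -(-64*1/128 + 108*(-1/100))*(9 + 7*(I*sqrt(3))) = -(-1/2 - 27/25)*(9 + 7*I*sqrt(3)) = -(-79)*(9 + 7*I*sqrt(3))/50 = -(-711/50 - 553*I*sqrt(3)/50) = 711/50 + 553*I*sqrt(3)/50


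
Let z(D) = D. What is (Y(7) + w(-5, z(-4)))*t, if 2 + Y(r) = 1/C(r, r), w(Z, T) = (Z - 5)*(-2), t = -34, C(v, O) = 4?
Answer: -1241/2 ≈ -620.50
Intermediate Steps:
w(Z, T) = 10 - 2*Z (w(Z, T) = (-5 + Z)*(-2) = 10 - 2*Z)
Y(r) = -7/4 (Y(r) = -2 + 1/4 = -7/4)
(Y(7) + w(-5, z(-4)))*t = (-7/4 + (10 - 2*(-5)))*(-34) = (-7/4 + (10 + 10))*(-34) = (-7/4 + 20)*(-34) = (73/4)*(-34) = -1241/2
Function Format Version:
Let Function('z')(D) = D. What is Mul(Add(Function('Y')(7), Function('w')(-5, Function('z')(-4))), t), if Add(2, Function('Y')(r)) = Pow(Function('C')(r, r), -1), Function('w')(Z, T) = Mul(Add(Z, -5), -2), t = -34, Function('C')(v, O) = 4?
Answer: Rational(-1241, 2) ≈ -620.50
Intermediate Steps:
Function('w')(Z, T) = Add(10, Mul(-2, Z)) (Function('w')(Z, T) = Mul(Add(-5, Z), -2) = Add(10, Mul(-2, Z)))
Function('Y')(r) = Rational(-7, 4) (Function('Y')(r) = Add(-2, Pow(4, -1)) = Add(-2, Rational(1, 4)) = Rational(-7, 4))
Mul(Add(Function('Y')(7), Function('w')(-5, Function('z')(-4))), t) = Mul(Add(Rational(-7, 4), Add(10, Mul(-2, -5))), -34) = Mul(Add(Rational(-7, 4), Add(10, 10)), -34) = Mul(Add(Rational(-7, 4), 20), -34) = Mul(Rational(73, 4), -34) = Rational(-1241, 2)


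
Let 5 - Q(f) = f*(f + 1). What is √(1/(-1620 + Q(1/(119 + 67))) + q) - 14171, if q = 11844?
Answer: -14171 + 6*√1027059520081347394/55872727 ≈ -14062.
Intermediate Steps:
Q(f) = 5 - f*(1 + f) (Q(f) = 5 - f*(f + 1) = 5 - f*(1 + f))
√(1/(-1620 + Q(1/(119 + 67))) + q) - 14171 = √(1/(-1620 + (5 - 1/(119 + 67) - (1/(119 + 67))²)) + 11844) - 14171 = √(1/(-1620 + (5 - 1/186 - (1/186)²)) + 11844) - 14171 = √(1/(-1620 + (5 - 1*1/186 - (1/186)²)) + 11844) - 14171 = √(1/(-1620 + (5 - 1/186 - 1*1/34596)) + 11844) - 14171 = √(1/(-1620 + (5 - 1/186 - 1/34596)) + 11844) - 14171 = √(1/(-1620 + 172793/34596) + 11844) - 14171 = √(1/(-55872727/34596) + 11844) - 14171 = √(-34596/55872727 + 11844) - 14171 = √(661756543992/55872727) - 14171 = 6*√1027059520081347394/55872727 - 14171 = -14171 + 6*√1027059520081347394/55872727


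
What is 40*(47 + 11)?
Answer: 2320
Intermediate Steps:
40*(47 + 11) = 40*58 = 2320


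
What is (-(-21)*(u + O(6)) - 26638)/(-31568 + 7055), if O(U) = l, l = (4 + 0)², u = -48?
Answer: 27310/24513 ≈ 1.1141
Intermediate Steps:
l = 16 (l = 4² = 16)
O(U) = 16
(-(-21)*(u + O(6)) - 26638)/(-31568 + 7055) = (-(-21)*(-48 + 16) - 26638)/(-31568 + 7055) = (-(-21)*(-32) - 26638)/(-24513) = (-1*672 - 26638)*(-1/24513) = (-672 - 26638)*(-1/24513) = -27310*(-1/24513) = 27310/24513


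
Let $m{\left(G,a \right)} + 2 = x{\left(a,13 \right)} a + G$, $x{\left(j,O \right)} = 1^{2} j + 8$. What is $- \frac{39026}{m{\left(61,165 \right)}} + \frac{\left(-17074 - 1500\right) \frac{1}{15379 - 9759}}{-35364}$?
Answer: $- \frac{969464702123}{710615178840} \approx -1.3643$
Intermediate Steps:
$x{\left(j,O \right)} = 8 + j$ ($x{\left(j,O \right)} = 1 j + 8 = j + 8 = 8 + j$)
$m{\left(G,a \right)} = -2 + G + a \left(8 + a\right)$ ($m{\left(G,a \right)} = -2 + \left(\left(8 + a\right) a + G\right) = -2 + \left(a \left(8 + a\right) + G\right) = -2 + \left(G + a \left(8 + a\right)\right) = -2 + G + a \left(8 + a\right)$)
$- \frac{39026}{m{\left(61,165 \right)}} + \frac{\left(-17074 - 1500\right) \frac{1}{15379 - 9759}}{-35364} = - \frac{39026}{-2 + 61 + 165 \left(8 + 165\right)} + \frac{\left(-17074 - 1500\right) \frac{1}{15379 - 9759}}{-35364} = - \frac{39026}{-2 + 61 + 165 \cdot 173} + - \frac{18574}{5620} \left(- \frac{1}{35364}\right) = - \frac{39026}{-2 + 61 + 28545} + \left(-18574\right) \frac{1}{5620} \left(- \frac{1}{35364}\right) = - \frac{39026}{28604} - - \frac{9287}{99372840} = \left(-39026\right) \frac{1}{28604} + \frac{9287}{99372840} = - \frac{19513}{14302} + \frac{9287}{99372840} = - \frac{969464702123}{710615178840}$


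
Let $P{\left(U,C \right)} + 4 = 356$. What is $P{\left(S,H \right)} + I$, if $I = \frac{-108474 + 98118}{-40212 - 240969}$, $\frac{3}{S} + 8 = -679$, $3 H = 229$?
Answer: $\frac{32995356}{93727} \approx 352.04$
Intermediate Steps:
$H = \frac{229}{3}$ ($H = \frac{1}{3} \cdot 229 = \frac{229}{3} \approx 76.333$)
$S = - \frac{1}{229}$ ($S = \frac{3}{-8 - 679} = \frac{3}{-687} = 3 \left(- \frac{1}{687}\right) = - \frac{1}{229} \approx -0.0043668$)
$P{\left(U,C \right)} = 352$ ($P{\left(U,C \right)} = -4 + 356 = 352$)
$I = \frac{3452}{93727}$ ($I = - \frac{10356}{-281181} = \left(-10356\right) \left(- \frac{1}{281181}\right) = \frac{3452}{93727} \approx 0.03683$)
$P{\left(S,H \right)} + I = 352 + \frac{3452}{93727} = \frac{32995356}{93727}$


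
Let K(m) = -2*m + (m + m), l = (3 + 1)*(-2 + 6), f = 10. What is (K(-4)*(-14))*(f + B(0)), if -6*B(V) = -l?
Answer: 0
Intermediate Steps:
l = 16 (l = 4*4 = 16)
K(m) = 0 (K(m) = -2*m + 2*m = 0)
B(V) = 8/3 (B(V) = -(-1)*16/6 = -⅙*(-16) = 8/3)
(K(-4)*(-14))*(f + B(0)) = (0*(-14))*(10 + 8/3) = 0*(38/3) = 0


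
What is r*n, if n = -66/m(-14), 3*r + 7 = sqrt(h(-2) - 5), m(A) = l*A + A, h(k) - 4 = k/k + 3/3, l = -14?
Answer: 66/91 ≈ 0.72528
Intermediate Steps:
h(k) = 6 (h(k) = 4 + (k/k + 3/3) = 4 + (1 + 3*(1/3)) = 4 + (1 + 1) = 4 + 2 = 6)
m(A) = -13*A (m(A) = -14*A + A = -13*A)
r = -2 (r = -7/3 + sqrt(6 - 5)/3 = -7/3 + sqrt(1)/3 = -7/3 + (1/3)*1 = -7/3 + 1/3 = -2)
n = -33/91 (n = -66/((-13*(-14))) = -66/182 = -66*1/182 = -33/91 ≈ -0.36264)
r*n = -2*(-33/91) = 66/91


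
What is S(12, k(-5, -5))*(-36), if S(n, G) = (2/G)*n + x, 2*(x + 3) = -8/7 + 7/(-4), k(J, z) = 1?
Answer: -9855/14 ≈ -703.93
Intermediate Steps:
x = -249/56 (x = -3 + (-8/7 + 7/(-4))/2 = -3 + (-8*⅐ + 7*(-¼))/2 = -3 + (-8/7 - 7/4)/2 = -3 + (½)*(-81/28) = -3 - 81/56 = -249/56 ≈ -4.4464)
S(n, G) = -249/56 + 2*n/G (S(n, G) = (2/G)*n - 249/56 = 2*n/G - 249/56 = -249/56 + 2*n/G)
S(12, k(-5, -5))*(-36) = (-249/56 + 2*12/1)*(-36) = (-249/56 + 2*12*1)*(-36) = (-249/56 + 24)*(-36) = (1095/56)*(-36) = -9855/14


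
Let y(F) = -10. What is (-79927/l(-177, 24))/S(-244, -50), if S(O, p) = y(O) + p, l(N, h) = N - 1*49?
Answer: -79927/13560 ≈ -5.8943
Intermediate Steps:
l(N, h) = -49 + N (l(N, h) = N - 49 = -49 + N)
S(O, p) = -10 + p
(-79927/l(-177, 24))/S(-244, -50) = (-79927/(-49 - 177))/(-10 - 50) = -79927/(-226)/(-60) = -79927*(-1/226)*(-1/60) = (79927/226)*(-1/60) = -79927/13560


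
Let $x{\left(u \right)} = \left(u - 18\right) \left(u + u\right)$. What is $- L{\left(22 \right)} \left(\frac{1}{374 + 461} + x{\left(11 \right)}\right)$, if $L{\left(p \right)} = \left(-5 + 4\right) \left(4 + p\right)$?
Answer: $- \frac{3343314}{835} \approx -4004.0$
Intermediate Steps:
$x{\left(u \right)} = 2 u \left(-18 + u\right)$ ($x{\left(u \right)} = \left(-18 + u\right) 2 u = 2 u \left(-18 + u\right)$)
$L{\left(p \right)} = -4 - p$ ($L{\left(p \right)} = - (4 + p) = -4 - p$)
$- L{\left(22 \right)} \left(\frac{1}{374 + 461} + x{\left(11 \right)}\right) = - \left(-4 - 22\right) \left(\frac{1}{374 + 461} + 2 \cdot 11 \left(-18 + 11\right)\right) = - \left(-4 - 22\right) \left(\frac{1}{835} + 2 \cdot 11 \left(-7\right)\right) = - \left(-26\right) \left(\frac{1}{835} - 154\right) = - \frac{\left(-26\right) \left(-128589\right)}{835} = \left(-1\right) \frac{3343314}{835} = - \frac{3343314}{835}$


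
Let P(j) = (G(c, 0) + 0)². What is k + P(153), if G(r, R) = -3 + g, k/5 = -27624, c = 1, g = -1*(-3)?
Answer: -138120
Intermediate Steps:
g = 3
k = -138120 (k = 5*(-27624) = -138120)
G(r, R) = 0 (G(r, R) = -3 + 3 = 0)
P(j) = 0 (P(j) = (0 + 0)² = 0² = 0)
k + P(153) = -138120 + 0 = -138120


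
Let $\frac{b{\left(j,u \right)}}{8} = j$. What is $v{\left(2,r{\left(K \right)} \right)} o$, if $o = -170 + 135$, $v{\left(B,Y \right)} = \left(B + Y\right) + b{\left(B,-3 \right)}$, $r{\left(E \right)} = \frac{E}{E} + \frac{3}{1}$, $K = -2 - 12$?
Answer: $-770$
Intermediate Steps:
$K = -14$ ($K = -2 - 12 = -14$)
$b{\left(j,u \right)} = 8 j$
$r{\left(E \right)} = 4$ ($r{\left(E \right)} = 1 + 3 \cdot 1 = 1 + 3 = 4$)
$v{\left(B,Y \right)} = Y + 9 B$ ($v{\left(B,Y \right)} = \left(B + Y\right) + 8 B = Y + 9 B$)
$o = -35$
$v{\left(2,r{\left(K \right)} \right)} o = \left(4 + 9 \cdot 2\right) \left(-35\right) = \left(4 + 18\right) \left(-35\right) = 22 \left(-35\right) = -770$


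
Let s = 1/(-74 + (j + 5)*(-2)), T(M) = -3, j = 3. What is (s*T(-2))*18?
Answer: ⅗ ≈ 0.60000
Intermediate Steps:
s = -1/90 (s = 1/(-74 + (3 + 5)*(-2)) = 1/(-74 + 8*(-2)) = 1/(-74 - 16) = 1/(-90) = -1/90 ≈ -0.011111)
(s*T(-2))*18 = -1/90*(-3)*18 = (1/30)*18 = ⅗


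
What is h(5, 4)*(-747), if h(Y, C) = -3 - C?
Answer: 5229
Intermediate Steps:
h(5, 4)*(-747) = (-3 - 1*4)*(-747) = (-3 - 4)*(-747) = -7*(-747) = 5229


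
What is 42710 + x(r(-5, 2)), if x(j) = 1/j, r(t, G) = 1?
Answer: 42711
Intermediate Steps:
42710 + x(r(-5, 2)) = 42710 + 1/1 = 42710 + 1 = 42711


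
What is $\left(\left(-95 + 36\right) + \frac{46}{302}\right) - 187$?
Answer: $- \frac{37123}{151} \approx -245.85$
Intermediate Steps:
$\left(\left(-95 + 36\right) + \frac{46}{302}\right) - 187 = \left(-59 + 46 \cdot \frac{1}{302}\right) - 187 = \left(-59 + \frac{23}{151}\right) - 187 = - \frac{8886}{151} - 187 = - \frac{37123}{151}$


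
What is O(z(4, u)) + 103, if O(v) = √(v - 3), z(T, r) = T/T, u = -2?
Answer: 103 + I*√2 ≈ 103.0 + 1.4142*I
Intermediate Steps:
z(T, r) = 1
O(v) = √(-3 + v)
O(z(4, u)) + 103 = √(-3 + 1) + 103 = √(-2) + 103 = I*√2 + 103 = 103 + I*√2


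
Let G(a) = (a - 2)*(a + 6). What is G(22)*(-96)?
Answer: -53760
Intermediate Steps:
G(a) = (-2 + a)*(6 + a)
G(22)*(-96) = (-12 + 22**2 + 4*22)*(-96) = (-12 + 484 + 88)*(-96) = 560*(-96) = -53760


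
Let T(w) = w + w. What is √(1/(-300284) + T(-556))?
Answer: I*√25067393697439/150142 ≈ 33.347*I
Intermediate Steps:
T(w) = 2*w
√(1/(-300284) + T(-556)) = √(1/(-300284) + 2*(-556)) = √(-1/300284 - 1112) = √(-333915809/300284) = I*√25067393697439/150142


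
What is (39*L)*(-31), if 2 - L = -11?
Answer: -15717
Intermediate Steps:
L = 13 (L = 2 - 1*(-11) = 2 + 11 = 13)
(39*L)*(-31) = (39*13)*(-31) = 507*(-31) = -15717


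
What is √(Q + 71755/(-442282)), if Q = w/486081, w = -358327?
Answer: I*√40191421856559082/211391226 ≈ 0.94837*I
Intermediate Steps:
Q = -358327/486081 ≈ -0.73717
√(Q + 71755/(-442282)) = √(-358327/486081 + 71755/(-442282)) = √(-358327/486081 + 71755*(-1/442282)) = √(-358327/486081 - 635/3914) = √(-1711153313/1902521034) = I*√40191421856559082/211391226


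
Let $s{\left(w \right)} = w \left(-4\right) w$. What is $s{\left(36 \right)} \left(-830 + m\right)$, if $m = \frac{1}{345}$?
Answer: $\frac{494811072}{115} \approx 4.3027 \cdot 10^{6}$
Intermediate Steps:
$s{\left(w \right)} = - 4 w^{2}$ ($s{\left(w \right)} = - 4 w w = - 4 w^{2}$)
$m = \frac{1}{345} \approx 0.0028986$
$s{\left(36 \right)} \left(-830 + m\right) = - 4 \cdot 36^{2} \left(-830 + \frac{1}{345}\right) = \left(-4\right) 1296 \left(- \frac{286349}{345}\right) = \left(-5184\right) \left(- \frac{286349}{345}\right) = \frac{494811072}{115}$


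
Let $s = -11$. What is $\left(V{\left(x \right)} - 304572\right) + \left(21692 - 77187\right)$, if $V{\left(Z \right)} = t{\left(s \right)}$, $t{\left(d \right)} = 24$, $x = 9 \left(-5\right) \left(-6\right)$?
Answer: $-360043$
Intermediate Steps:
$x = 270$ ($x = \left(-45\right) \left(-6\right) = 270$)
$V{\left(Z \right)} = 24$
$\left(V{\left(x \right)} - 304572\right) + \left(21692 - 77187\right) = \left(24 - 304572\right) + \left(21692 - 77187\right) = -304548 + \left(21692 - 77187\right) = -304548 - 55495 = -360043$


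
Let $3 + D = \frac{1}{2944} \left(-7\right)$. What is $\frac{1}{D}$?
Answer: $- \frac{2944}{8839} \approx -0.33307$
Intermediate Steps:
$D = - \frac{8839}{2944}$ ($D = -3 + \frac{1}{2944} \left(-7\right) = -3 - \frac{7}{2944} = - \frac{8839}{2944} \approx -3.0024$)
$\frac{1}{D} = \frac{1}{- \frac{8839}{2944}} = - \frac{2944}{8839}$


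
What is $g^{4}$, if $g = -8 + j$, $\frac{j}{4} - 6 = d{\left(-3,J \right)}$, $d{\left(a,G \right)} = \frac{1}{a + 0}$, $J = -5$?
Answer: $\frac{3748096}{81} \approx 46273.0$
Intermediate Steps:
$d{\left(a,G \right)} = \frac{1}{a}$
$j = \frac{68}{3}$ ($j = 24 + \frac{4}{-3} = 24 + 4 \left(- \frac{1}{3}\right) = 24 - \frac{4}{3} = \frac{68}{3} \approx 22.667$)
$g = \frac{44}{3}$ ($g = -8 + \frac{68}{3} = \frac{44}{3} \approx 14.667$)
$g^{4} = \left(\frac{44}{3}\right)^{4} = \frac{3748096}{81}$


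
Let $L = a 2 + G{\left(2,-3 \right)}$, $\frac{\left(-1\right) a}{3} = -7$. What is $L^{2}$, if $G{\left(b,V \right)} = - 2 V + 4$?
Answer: $2704$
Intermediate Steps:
$G{\left(b,V \right)} = 4 - 2 V$
$a = 21$ ($a = \left(-3\right) \left(-7\right) = 21$)
$L = 52$ ($L = 21 \cdot 2 + \left(4 - -6\right) = 42 + \left(4 + 6\right) = 42 + 10 = 52$)
$L^{2} = 52^{2} = 2704$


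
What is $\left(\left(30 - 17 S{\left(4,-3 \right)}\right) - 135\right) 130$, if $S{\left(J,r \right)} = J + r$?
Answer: $-15860$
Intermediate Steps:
$\left(\left(30 - 17 S{\left(4,-3 \right)}\right) - 135\right) 130 = \left(\left(30 - 17 \left(4 - 3\right)\right) - 135\right) 130 = \left(\left(30 - 17\right) - 135\right) 130 = \left(13 - 135\right) 130 = \left(-122\right) 130 = -15860$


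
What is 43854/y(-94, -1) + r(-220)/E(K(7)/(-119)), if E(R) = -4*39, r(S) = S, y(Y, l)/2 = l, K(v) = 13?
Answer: -855098/39 ≈ -21926.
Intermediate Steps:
y(Y, l) = 2*l
E(R) = -156
43854/y(-94, -1) + r(-220)/E(K(7)/(-119)) = 43854/((2*(-1))) - 220/(-156) = 43854/(-2) - 220*(-1/156) = 43854*(-1/2) + 55/39 = -21927 + 55/39 = -855098/39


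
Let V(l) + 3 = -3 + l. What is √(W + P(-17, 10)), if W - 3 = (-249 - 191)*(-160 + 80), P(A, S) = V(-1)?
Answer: 2*√8799 ≈ 187.61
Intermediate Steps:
V(l) = -6 + l (V(l) = -3 + (-3 + l) = -6 + l)
P(A, S) = -7 (P(A, S) = -6 - 1 = -7)
W = 35203 (W = 3 + (-249 - 191)*(-160 + 80) = 3 - 440*(-80) = 3 + 35200 = 35203)
√(W + P(-17, 10)) = √(35203 - 7) = √35196 = 2*√8799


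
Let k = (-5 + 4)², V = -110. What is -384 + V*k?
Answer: -494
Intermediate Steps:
k = 1 (k = (-1)² = 1)
-384 + V*k = -384 - 110*1 = -384 - 110 = -494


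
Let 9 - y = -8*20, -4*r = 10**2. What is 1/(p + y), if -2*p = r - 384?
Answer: 2/747 ≈ 0.0026774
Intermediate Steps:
r = -25 (r = -1/4*10**2 = -1/4*100 = -25)
y = 169 (y = 9 - (-8)*20 = 9 - 1*(-160) = 9 + 160 = 169)
p = 409/2 (p = -(-25 - 384)/2 = -1/2*(-409) = 409/2 ≈ 204.50)
1/(p + y) = 1/(409/2 + 169) = 1/(747/2) = 2/747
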